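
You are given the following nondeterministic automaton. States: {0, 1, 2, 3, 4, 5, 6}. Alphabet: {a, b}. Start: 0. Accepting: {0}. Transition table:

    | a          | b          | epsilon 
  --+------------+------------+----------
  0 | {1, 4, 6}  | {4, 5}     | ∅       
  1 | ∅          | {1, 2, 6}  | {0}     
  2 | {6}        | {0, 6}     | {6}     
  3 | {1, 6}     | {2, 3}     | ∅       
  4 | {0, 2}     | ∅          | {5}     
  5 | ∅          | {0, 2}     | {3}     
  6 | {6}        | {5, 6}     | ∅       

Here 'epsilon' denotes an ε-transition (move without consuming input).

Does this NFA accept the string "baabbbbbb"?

Yes

Start in {0}.
Read 'b': 0→{4, 5}; union {4, 5}; ε-closure = {3, 4, 5}.
Read 'a': 3→{1, 6}, 4→{0, 2}, 5→∅; now {0, 1, 2, 6}.
Read 'a': 0→{1, 4, 6}, 1→∅, 2→{6}, 6→{6}; union {1, 4, 6}; ε-closure = {0, 1, 3, 4, 5, 6}.
Read 'b': 0→{4, 5}, 1→{1, 2, 6}, 3→{2, 3}, 4→∅, 5→{0, 2}, 6→{5, 6}; now {0, 1, 2, 3, 4, 5, 6}.
Read 'b': 0→{4, 5}, 1→{1, 2, 6}, 2→{0, 6}, 3→{2, 3}, 4→∅, 5→{0, 2}, 6→{5, 6}; now {0, 1, 2, 3, 4, 5, 6}.
Read 'b': 0→{4, 5}, 1→{1, 2, 6}, 2→{0, 6}, 3→{2, 3}, 4→∅, 5→{0, 2}, 6→{5, 6}; now {0, 1, 2, 3, 4, 5, 6}.
Read 'b': 0→{4, 5}, 1→{1, 2, 6}, 2→{0, 6}, 3→{2, 3}, 4→∅, 5→{0, 2}, 6→{5, 6}; now {0, 1, 2, 3, 4, 5, 6}.
Read 'b': 0→{4, 5}, 1→{1, 2, 6}, 2→{0, 6}, 3→{2, 3}, 4→∅, 5→{0, 2}, 6→{5, 6}; now {0, 1, 2, 3, 4, 5, 6}.
Read 'b': 0→{4, 5}, 1→{1, 2, 6}, 2→{0, 6}, 3→{2, 3}, 4→∅, 5→{0, 2}, 6→{5, 6}; now {0, 1, 2, 3, 4, 5, 6}.
The final set {0, 1, 2, 3, 4, 5, 6} contains the accepting state 0.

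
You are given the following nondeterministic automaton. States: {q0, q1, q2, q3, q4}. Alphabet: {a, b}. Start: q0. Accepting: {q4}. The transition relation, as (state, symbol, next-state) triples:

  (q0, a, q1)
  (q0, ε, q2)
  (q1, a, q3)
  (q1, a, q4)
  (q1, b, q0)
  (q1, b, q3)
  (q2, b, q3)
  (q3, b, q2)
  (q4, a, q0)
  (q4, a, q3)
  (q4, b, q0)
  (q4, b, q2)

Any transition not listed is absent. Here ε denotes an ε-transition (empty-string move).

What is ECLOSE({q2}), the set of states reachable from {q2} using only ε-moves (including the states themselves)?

{q2}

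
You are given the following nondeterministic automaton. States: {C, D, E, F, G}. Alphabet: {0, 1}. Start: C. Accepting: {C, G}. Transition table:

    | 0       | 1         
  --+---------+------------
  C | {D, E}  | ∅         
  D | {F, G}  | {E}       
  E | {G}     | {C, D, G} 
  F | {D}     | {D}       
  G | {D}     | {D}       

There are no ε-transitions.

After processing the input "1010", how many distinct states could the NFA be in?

Start in {C}.
Read '1': C→∅; now ∅.
The set is empty and remains empty for the remaining 3 symbols.
That set has 0 states.

0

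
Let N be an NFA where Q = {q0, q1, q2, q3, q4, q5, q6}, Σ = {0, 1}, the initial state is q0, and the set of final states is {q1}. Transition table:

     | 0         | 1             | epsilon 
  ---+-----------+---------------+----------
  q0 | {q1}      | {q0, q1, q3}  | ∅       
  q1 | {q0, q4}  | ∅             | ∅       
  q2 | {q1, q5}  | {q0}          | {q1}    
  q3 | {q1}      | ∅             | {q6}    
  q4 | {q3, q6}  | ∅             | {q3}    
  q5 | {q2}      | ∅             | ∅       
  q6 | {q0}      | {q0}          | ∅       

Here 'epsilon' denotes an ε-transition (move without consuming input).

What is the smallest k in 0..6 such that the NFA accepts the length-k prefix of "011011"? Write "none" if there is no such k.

1

Start in {q0}.
Read '0': q0→{q1}; now {q1}.
None of the earlier sets intersect F, but {q1} does.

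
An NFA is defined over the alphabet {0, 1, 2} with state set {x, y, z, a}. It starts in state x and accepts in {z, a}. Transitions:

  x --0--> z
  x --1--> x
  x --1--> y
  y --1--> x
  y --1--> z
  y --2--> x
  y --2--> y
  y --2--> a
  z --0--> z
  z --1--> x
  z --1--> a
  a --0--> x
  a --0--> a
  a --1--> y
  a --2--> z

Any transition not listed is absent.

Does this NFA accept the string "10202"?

No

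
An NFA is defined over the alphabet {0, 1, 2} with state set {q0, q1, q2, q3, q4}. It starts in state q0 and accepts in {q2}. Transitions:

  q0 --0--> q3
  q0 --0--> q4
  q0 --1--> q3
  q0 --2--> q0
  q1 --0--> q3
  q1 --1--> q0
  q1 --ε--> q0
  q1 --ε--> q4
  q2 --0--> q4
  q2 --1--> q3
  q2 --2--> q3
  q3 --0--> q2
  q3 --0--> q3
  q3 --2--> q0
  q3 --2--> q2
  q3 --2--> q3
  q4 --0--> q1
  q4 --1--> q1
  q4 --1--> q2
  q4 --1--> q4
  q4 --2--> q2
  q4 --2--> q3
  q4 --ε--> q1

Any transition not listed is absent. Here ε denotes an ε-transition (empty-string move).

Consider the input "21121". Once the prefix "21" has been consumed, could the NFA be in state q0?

No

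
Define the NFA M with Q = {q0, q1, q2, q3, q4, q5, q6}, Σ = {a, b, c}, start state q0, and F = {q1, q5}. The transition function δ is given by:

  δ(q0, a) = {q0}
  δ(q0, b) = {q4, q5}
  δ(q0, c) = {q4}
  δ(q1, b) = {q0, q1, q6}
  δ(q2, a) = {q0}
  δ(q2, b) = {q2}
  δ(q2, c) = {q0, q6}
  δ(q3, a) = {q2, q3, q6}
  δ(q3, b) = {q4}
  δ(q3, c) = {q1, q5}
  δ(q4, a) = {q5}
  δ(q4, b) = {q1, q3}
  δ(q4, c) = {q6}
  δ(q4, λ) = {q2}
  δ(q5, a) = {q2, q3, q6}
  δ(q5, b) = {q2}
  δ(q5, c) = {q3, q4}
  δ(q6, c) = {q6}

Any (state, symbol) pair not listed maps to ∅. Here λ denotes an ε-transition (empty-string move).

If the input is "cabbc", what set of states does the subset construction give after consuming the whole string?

Start in {q0}.
Read 'c': {q0} → {q2, q4}.
Read 'a': {q2, q4} → {q0, q5}.
Read 'b': {q0, q5} → {q2, q4, q5}.
Read 'b': {q2, q4, q5} → {q1, q2, q3}.
Read 'c': {q1, q2, q3} → {q0, q1, q5, q6}.

{q0, q1, q5, q6}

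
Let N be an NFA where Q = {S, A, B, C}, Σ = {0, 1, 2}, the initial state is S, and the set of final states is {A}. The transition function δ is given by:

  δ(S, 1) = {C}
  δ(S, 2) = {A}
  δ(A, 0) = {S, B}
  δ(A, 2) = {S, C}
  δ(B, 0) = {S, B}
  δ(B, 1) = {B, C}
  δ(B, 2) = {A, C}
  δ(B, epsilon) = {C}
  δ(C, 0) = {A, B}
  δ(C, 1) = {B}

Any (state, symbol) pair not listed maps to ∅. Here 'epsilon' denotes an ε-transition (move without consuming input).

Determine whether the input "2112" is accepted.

Start in {S}.
Read '2': {S} → {A}.
Read '1': {A} → ∅.
The set is empty and remains empty for the remaining 2 symbols.
The final set ∅ contains no accepting state.

No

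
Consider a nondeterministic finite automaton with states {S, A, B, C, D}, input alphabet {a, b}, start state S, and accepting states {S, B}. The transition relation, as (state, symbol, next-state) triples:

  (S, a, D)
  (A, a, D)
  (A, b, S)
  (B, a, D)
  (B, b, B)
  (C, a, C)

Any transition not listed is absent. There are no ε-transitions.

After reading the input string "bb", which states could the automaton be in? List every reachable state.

Start in {S}.
Read 'b': {S} → ∅.
The set is empty and remains empty for the remaining 1 symbol.

∅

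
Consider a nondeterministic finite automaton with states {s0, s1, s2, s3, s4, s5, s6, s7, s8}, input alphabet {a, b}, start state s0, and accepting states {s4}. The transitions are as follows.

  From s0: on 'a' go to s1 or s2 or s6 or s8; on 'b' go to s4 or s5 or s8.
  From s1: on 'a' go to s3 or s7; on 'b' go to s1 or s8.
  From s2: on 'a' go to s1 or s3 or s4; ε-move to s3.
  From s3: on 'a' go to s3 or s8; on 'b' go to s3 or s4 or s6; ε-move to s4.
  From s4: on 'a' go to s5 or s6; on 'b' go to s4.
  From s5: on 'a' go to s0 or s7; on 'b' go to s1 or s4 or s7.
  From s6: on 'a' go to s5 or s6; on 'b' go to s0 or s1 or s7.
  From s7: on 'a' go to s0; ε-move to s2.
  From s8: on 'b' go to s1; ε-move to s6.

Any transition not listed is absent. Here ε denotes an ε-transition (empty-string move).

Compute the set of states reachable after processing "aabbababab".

{s0, s1, s2, s3, s4, s5, s6, s7, s8}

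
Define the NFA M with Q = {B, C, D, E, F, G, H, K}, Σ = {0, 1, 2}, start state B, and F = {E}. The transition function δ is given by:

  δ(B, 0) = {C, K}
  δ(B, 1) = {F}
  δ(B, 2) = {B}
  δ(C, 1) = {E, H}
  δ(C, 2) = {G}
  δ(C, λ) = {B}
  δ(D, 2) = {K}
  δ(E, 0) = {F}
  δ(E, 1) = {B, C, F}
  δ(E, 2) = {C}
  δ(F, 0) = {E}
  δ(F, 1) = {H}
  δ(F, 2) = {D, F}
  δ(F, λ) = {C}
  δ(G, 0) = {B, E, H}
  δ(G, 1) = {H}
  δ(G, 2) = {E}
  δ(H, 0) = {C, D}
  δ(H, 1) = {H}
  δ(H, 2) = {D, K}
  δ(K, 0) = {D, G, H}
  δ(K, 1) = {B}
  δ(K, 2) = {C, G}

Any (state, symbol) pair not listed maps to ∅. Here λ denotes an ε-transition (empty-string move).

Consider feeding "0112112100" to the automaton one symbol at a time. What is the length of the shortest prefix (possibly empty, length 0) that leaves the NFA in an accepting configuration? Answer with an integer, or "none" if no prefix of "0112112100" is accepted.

2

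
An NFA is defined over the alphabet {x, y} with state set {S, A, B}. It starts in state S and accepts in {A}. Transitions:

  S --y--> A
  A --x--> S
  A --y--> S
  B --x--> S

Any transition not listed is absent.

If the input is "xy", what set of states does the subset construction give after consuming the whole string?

Start in {S}.
Read 'x': {S} → ∅.
The set is empty and remains empty for the remaining 1 symbol.

∅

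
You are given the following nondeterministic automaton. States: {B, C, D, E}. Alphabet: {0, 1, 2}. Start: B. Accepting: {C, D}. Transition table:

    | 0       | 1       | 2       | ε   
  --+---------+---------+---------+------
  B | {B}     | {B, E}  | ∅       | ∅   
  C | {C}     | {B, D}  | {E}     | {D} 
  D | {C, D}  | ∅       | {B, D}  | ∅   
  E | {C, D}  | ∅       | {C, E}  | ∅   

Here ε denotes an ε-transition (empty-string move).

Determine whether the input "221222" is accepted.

No

Start in {B}.
Read '2': {B} → ∅.
The set is empty and remains empty for the remaining 5 symbols.
The final set ∅ contains no accepting state.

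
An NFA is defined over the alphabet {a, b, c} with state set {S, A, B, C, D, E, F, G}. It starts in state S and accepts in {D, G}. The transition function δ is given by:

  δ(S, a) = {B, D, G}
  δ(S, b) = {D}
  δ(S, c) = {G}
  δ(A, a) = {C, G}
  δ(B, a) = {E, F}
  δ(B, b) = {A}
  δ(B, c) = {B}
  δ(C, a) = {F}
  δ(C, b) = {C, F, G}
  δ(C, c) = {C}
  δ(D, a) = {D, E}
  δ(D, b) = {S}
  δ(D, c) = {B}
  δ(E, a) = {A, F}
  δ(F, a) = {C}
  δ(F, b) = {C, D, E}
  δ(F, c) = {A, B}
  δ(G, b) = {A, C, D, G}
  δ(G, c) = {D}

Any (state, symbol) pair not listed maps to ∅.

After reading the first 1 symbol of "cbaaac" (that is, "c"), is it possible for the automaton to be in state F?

Start in {S}.
Read 'c': {S} → {G}.
State F is not in {G}.

No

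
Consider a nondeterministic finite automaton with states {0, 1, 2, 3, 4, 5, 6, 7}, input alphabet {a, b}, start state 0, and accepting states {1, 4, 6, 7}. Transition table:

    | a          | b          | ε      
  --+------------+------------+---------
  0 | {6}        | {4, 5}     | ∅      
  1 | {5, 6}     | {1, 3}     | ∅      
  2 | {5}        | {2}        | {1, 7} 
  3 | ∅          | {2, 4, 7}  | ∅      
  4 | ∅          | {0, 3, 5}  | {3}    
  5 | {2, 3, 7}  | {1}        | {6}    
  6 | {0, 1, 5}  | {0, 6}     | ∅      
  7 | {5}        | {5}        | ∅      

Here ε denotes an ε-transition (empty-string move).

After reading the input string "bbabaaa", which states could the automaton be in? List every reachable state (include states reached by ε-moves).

Start in {0}.
Read 'b': 0→{4, 5}; union {4, 5}; ε-closure = {3, 4, 5, 6}.
Read 'b': 3→{2, 4, 7}, 4→{0, 3, 5}, 5→{1}, 6→{0, 6}; now {0, 1, 2, 3, 4, 5, 6, 7}.
Read 'a': 0→{6}, 1→{5, 6}, 2→{5}, 3→∅, 4→∅, 5→{2, 3, 7}, 6→{0, 1, 5}, 7→{5}; now {0, 1, 2, 3, 5, 6, 7}.
Read 'b': 0→{4, 5}, 1→{1, 3}, 2→{2}, 3→{2, 4, 7}, 5→{1}, 6→{0, 6}, 7→{5}; now {0, 1, 2, 3, 4, 5, 6, 7}.
Read 'a': 0→{6}, 1→{5, 6}, 2→{5}, 3→∅, 4→∅, 5→{2, 3, 7}, 6→{0, 1, 5}, 7→{5}; now {0, 1, 2, 3, 5, 6, 7}.
Read 'a': 0→{6}, 1→{5, 6}, 2→{5}, 3→∅, 5→{2, 3, 7}, 6→{0, 1, 5}, 7→{5}; now {0, 1, 2, 3, 5, 6, 7}.
Read 'a': 0→{6}, 1→{5, 6}, 2→{5}, 3→∅, 5→{2, 3, 7}, 6→{0, 1, 5}, 7→{5}; now {0, 1, 2, 3, 5, 6, 7}.

{0, 1, 2, 3, 5, 6, 7}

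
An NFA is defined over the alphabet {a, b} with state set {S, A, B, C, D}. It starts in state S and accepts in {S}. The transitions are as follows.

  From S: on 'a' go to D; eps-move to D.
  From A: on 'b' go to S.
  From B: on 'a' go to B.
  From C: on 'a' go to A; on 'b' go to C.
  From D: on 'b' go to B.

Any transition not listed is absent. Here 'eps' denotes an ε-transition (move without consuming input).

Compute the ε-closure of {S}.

{S, D}

Begin with {S}.
ε-move S → D; add D.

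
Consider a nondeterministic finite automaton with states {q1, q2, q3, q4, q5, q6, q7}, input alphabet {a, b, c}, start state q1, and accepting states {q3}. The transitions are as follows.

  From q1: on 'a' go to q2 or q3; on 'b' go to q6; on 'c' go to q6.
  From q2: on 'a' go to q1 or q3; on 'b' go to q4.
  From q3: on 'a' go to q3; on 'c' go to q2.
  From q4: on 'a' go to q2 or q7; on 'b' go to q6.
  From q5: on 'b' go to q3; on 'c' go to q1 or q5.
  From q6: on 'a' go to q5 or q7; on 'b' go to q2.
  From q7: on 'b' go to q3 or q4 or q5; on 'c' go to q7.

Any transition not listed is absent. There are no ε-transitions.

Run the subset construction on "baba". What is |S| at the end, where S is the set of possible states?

Start in {q1}.
Read 'b': {q1} → {q6}.
Read 'a': {q6} → {q5, q7}.
Read 'b': {q5, q7} → {q3, q4, q5}.
Read 'a': {q3, q4, q5} → {q2, q3, q7}.
That set has 3 states.

3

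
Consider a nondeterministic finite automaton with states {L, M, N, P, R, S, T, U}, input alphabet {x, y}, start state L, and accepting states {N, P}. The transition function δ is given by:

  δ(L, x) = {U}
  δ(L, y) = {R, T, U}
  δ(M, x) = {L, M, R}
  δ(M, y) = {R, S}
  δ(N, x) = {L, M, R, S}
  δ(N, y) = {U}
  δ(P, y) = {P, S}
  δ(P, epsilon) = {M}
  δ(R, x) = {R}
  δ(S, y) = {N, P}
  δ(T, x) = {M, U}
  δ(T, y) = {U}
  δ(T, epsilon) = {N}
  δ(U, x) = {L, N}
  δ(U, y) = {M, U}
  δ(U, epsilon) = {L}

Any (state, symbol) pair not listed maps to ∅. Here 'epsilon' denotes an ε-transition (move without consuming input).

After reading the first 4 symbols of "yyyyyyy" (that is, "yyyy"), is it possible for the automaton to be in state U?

Start in {L}.
Read 'y': {L} → {L, N, R, T, U}.
Read 'y': {L, N, R, T, U} → {L, M, N, R, T, U}.
Read 'y': {L, M, N, R, T, U} → {L, M, N, R, S, T, U}.
Read 'y': {L, M, N, R, S, T, U} → {L, M, N, P, R, S, T, U}.
State U is in {L, M, N, P, R, S, T, U}.

Yes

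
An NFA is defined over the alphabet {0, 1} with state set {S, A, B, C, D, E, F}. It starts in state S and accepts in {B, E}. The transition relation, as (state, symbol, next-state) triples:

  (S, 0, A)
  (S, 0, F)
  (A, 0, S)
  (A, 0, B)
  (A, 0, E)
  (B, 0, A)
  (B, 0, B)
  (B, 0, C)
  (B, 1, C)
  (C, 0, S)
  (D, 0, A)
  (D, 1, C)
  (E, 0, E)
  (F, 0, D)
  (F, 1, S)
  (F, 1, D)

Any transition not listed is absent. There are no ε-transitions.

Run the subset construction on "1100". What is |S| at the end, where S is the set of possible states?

0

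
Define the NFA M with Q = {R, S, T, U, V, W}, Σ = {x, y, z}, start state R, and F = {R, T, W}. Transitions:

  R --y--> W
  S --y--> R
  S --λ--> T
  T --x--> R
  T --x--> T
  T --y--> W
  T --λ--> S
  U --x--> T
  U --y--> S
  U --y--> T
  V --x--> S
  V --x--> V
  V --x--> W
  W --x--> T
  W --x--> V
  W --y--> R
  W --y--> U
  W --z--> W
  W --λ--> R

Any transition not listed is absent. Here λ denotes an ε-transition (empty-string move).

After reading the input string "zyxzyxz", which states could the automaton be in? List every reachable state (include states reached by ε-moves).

∅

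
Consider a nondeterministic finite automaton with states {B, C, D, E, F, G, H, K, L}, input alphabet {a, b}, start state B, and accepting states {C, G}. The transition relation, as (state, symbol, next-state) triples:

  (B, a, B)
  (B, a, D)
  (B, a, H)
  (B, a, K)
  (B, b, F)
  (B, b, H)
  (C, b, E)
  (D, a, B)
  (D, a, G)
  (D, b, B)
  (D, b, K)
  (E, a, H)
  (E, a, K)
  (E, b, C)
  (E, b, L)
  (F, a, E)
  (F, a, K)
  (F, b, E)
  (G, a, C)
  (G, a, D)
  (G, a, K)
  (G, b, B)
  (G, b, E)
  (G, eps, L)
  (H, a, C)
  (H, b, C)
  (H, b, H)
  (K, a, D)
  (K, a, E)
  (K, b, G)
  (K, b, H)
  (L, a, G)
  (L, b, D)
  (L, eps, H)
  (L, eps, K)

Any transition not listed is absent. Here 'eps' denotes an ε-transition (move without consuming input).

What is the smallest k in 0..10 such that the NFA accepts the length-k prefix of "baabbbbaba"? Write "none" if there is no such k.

Start in {B}.
Read 'b': {B} → {F, H}.
Read 'a': {F, H} → {C, E, K}.
None of the earlier sets intersect F, but {C, E, K} does.

2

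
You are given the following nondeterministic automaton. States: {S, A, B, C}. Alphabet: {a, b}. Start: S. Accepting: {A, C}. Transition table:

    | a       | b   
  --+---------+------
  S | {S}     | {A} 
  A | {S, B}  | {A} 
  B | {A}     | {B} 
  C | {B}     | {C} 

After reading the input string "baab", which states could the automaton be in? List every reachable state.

{A}

Start in {S}.
Read 'b': S→{A}; now {A}.
Read 'a': A→{S, B}; now {S, B}.
Read 'a': S→{S}, B→{A}; now {S, A}.
Read 'b': S→{A}, A→{A}; now {A}.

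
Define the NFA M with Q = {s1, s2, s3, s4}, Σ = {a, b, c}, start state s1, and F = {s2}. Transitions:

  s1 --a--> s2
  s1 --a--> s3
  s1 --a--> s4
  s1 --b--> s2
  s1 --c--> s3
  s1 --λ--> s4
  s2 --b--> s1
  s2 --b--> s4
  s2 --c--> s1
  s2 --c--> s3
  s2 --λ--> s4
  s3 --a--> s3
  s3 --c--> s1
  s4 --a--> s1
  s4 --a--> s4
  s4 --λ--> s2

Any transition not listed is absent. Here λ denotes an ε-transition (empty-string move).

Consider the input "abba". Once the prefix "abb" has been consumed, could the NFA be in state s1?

Start: ε-closure({s1}) = {s1, s2, s4}.
Read 'a': {s1, s2, s4} → {s1, s2, s3, s4}.
Read 'b': {s1, s2, s3, s4} → {s1, s2, s4}.
Read 'b': {s1, s2, s4} → {s1, s2, s4}.
State s1 is in {s1, s2, s4}.

Yes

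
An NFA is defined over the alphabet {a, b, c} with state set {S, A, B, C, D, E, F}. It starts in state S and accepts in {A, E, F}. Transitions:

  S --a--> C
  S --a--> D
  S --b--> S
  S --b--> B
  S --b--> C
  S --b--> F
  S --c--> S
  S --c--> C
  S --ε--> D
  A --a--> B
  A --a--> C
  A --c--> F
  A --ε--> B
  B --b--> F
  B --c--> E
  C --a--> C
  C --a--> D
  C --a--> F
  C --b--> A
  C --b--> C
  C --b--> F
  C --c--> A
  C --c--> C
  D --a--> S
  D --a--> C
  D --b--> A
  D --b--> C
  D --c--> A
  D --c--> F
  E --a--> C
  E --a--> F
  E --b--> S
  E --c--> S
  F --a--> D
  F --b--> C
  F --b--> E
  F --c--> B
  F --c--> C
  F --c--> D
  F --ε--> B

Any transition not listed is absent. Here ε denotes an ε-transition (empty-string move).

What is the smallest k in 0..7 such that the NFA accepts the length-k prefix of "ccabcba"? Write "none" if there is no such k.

1

Start: ε-closure({S}) = {S, D}.
Read 'c': S→{S, C}, D→{A, F}; union {S, A, C, F}; ε-closure = {S, A, B, C, D, F}.
None of the earlier sets intersect F, but {S, A, B, C, D, F} does.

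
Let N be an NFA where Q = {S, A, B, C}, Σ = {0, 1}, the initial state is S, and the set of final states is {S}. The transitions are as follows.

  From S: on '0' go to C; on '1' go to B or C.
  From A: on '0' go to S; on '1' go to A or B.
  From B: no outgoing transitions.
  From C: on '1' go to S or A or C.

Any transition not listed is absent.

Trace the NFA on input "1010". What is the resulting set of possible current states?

∅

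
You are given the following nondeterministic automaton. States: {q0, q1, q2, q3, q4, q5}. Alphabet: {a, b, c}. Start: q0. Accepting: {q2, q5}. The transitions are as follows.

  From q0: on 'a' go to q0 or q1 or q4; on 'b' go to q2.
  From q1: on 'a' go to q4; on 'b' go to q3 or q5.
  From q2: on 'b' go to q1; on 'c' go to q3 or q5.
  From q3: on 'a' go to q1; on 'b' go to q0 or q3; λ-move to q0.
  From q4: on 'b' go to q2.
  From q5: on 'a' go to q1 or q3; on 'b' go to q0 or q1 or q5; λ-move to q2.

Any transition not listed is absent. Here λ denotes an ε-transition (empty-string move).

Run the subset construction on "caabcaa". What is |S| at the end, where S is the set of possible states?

0

Start in {q0}.
Read 'c': q0→∅; now ∅.
The set is empty and remains empty for the remaining 6 symbols.
That set has 0 states.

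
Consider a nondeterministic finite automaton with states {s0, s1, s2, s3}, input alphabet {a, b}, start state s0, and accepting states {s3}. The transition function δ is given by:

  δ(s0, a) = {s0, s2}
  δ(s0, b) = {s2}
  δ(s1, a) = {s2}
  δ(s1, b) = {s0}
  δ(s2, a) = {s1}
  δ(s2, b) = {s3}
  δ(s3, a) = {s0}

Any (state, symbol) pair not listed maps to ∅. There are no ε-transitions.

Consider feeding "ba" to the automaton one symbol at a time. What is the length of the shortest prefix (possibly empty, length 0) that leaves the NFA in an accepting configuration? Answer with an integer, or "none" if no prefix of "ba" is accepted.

none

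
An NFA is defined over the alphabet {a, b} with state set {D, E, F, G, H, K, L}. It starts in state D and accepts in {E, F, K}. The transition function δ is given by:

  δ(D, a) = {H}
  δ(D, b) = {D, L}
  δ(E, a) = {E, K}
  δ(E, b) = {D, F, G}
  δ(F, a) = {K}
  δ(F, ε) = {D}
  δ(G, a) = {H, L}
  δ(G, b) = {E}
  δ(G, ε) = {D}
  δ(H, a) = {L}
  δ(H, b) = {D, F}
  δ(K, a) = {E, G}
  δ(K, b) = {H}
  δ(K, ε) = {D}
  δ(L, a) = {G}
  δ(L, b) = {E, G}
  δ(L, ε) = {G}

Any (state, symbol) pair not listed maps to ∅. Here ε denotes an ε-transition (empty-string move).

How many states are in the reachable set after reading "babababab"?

6

Start in {D}.
Read 'b': {D} → {D, G, L}.
Read 'a': {D, G, L} → {D, G, H, L}.
Read 'b': {D, G, H, L} → {D, E, F, G, L}.
Read 'a': {D, E, F, G, L} → {D, E, G, H, K, L}.
Read 'b': {D, E, G, H, K, L} → {D, E, F, G, H, L}.
Read 'a': {D, E, F, G, H, L} → {D, E, G, H, K, L}.
Read 'b': {D, E, G, H, K, L} → {D, E, F, G, H, L}.
Read 'a': {D, E, F, G, H, L} → {D, E, G, H, K, L}.
Read 'b': {D, E, G, H, K, L} → {D, E, F, G, H, L}.
That set has 6 states.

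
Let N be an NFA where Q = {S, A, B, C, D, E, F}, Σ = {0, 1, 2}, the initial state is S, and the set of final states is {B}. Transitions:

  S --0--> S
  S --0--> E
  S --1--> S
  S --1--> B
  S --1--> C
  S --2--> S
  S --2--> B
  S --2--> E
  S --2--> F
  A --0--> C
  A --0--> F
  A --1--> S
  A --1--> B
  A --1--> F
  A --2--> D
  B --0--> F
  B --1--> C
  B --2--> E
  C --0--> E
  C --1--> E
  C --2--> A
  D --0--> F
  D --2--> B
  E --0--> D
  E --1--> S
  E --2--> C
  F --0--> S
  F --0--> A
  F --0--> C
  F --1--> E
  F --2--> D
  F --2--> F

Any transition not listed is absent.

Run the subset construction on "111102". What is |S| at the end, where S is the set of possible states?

Start in {S}.
Read '1': {S} → {S, B, C}.
Read '1': {S, B, C} → {S, B, C, E}.
Read '1': {S, B, C, E} → {S, B, C, E}.
Read '1': {S, B, C, E} → {S, B, C, E}.
Read '0': {S, B, C, E} → {S, D, E, F}.
Read '2': {S, D, E, F} → {S, B, C, D, E, F}.
That set has 6 states.

6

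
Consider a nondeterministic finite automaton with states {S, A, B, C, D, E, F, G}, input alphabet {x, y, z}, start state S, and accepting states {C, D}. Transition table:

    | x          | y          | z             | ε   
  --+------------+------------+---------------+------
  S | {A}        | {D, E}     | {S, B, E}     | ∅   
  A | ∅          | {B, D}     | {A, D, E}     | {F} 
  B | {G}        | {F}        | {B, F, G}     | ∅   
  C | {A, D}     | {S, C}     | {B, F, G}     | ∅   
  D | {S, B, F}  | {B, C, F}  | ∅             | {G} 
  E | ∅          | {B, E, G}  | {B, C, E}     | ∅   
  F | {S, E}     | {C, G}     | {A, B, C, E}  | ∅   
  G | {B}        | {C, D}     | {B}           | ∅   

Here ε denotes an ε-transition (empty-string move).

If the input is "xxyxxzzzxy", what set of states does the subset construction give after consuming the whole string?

Start in {S}.
Read 'x': {S} → {A, F}.
Read 'x': {A, F} → {S, E}.
Read 'y': {S, E} → {B, D, E, G}.
Read 'x': {B, D, E, G} → {S, B, F, G}.
Read 'x': {S, B, F, G} → {S, A, B, E, F, G}.
Read 'z': {S, A, B, E, F, G} → {S, A, B, C, D, E, F, G}.
Read 'z': {S, A, B, C, D, E, F, G} → {S, A, B, C, D, E, F, G}.
Read 'z': {S, A, B, C, D, E, F, G} → {S, A, B, C, D, E, F, G}.
Read 'x': {S, A, B, C, D, E, F, G} → {S, A, B, D, E, F, G}.
Read 'y': {S, A, B, D, E, F, G} → {B, C, D, E, F, G}.

{B, C, D, E, F, G}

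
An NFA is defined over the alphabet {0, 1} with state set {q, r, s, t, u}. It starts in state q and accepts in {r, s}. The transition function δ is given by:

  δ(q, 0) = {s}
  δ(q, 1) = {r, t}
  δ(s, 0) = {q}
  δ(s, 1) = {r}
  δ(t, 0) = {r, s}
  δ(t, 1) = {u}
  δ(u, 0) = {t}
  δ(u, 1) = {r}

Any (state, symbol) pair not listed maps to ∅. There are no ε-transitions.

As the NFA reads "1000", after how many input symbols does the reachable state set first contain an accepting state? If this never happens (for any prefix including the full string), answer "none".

1

Start in {q}.
Read '1': q→{r, t}; now {r, t}.
None of the earlier sets intersect F, but {r, t} does.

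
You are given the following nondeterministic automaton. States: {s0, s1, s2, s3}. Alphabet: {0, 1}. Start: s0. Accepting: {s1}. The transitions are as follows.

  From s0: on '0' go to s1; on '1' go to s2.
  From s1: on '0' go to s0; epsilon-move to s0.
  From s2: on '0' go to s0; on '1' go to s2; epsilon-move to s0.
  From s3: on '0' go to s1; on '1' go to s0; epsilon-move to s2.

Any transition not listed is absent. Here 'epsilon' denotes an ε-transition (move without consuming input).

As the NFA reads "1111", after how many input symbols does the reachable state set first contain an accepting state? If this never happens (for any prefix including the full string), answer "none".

none

Start in {s0}.
Read '1': {s0} → {s0, s2}.
Read '1': {s0, s2} → {s0, s2}.
Read '1': {s0, s2} → {s0, s2}.
Read '1': {s0, s2} → {s0, s2}.
No reachable set along the way intersects F.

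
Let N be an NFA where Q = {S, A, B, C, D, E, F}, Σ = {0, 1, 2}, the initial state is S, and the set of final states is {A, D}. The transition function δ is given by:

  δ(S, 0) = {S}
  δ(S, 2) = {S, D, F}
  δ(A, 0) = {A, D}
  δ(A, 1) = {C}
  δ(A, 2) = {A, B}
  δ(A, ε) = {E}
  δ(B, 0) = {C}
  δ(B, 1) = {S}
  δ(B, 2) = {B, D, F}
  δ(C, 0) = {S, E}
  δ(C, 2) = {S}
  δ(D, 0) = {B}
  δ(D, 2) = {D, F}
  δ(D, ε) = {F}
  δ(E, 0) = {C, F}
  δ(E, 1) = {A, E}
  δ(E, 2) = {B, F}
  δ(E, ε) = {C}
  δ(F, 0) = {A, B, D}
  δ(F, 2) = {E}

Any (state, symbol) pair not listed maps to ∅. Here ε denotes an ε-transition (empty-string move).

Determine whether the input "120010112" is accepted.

No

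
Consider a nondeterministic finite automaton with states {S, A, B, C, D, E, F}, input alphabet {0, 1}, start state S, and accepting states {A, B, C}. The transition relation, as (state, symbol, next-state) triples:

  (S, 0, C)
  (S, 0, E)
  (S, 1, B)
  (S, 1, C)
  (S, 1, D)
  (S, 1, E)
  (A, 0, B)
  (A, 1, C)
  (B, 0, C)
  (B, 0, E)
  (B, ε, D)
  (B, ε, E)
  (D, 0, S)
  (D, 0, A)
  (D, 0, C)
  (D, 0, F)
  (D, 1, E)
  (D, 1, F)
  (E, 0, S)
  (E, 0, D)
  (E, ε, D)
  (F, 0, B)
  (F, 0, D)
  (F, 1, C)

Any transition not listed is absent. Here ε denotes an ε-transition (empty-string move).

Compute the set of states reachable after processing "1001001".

Start in {S}.
Read '1': S→{B, C, D, E}; now {B, C, D, E}.
Read '0': B→{C, E}, C→∅, D→{S, A, C, F}, E→{S, D}; now {S, A, C, D, E, F}.
Read '0': S→{C, E}, A→{B}, C→∅, D→{S, A, C, F}, E→{S, D}, F→{B, D}; now {S, A, B, C, D, E, F}.
Read '1': S→{B, C, D, E}, A→{C}, B→∅, C→∅, D→{E, F}, E→∅, F→{C}; now {B, C, D, E, F}.
Read '0': B→{C, E}, C→∅, D→{S, A, C, F}, E→{S, D}, F→{B, D}; now {S, A, B, C, D, E, F}.
Read '0': S→{C, E}, A→{B}, B→{C, E}, C→∅, D→{S, A, C, F}, E→{S, D}, F→{B, D}; now {S, A, B, C, D, E, F}.
Read '1': S→{B, C, D, E}, A→{C}, B→∅, C→∅, D→{E, F}, E→∅, F→{C}; now {B, C, D, E, F}.

{B, C, D, E, F}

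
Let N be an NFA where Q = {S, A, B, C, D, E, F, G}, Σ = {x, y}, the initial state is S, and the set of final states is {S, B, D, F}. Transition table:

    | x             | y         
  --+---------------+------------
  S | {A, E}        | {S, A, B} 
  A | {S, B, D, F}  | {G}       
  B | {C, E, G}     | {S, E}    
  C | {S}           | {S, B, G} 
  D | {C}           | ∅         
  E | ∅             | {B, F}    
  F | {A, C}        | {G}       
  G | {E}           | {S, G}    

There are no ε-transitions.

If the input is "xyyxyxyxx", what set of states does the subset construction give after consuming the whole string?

Start in {S}.
Read 'x': S→{A, E}; now {A, E}.
Read 'y': A→{G}, E→{B, F}; now {B, F, G}.
Read 'y': B→{S, E}, F→{G}, G→{S, G}; now {S, E, G}.
Read 'x': S→{A, E}, E→∅, G→{E}; now {A, E}.
Read 'y': A→{G}, E→{B, F}; now {B, F, G}.
Read 'x': B→{C, E, G}, F→{A, C}, G→{E}; now {A, C, E, G}.
Read 'y': A→{G}, C→{S, B, G}, E→{B, F}, G→{S, G}; now {S, B, F, G}.
Read 'x': S→{A, E}, B→{C, E, G}, F→{A, C}, G→{E}; now {A, C, E, G}.
Read 'x': A→{S, B, D, F}, C→{S}, E→∅, G→{E}; now {S, B, D, E, F}.

{S, B, D, E, F}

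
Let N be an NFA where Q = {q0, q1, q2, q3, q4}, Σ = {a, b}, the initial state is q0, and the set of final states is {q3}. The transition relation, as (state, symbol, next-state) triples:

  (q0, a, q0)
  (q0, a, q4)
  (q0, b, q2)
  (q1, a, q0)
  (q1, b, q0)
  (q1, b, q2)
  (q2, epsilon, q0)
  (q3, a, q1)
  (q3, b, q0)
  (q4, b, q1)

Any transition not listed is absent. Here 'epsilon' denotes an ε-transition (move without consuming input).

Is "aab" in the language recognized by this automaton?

No

Start in {q0}.
Read 'a': {q0} → {q0, q4}.
Read 'a': {q0, q4} → {q0, q4}.
Read 'b': {q0, q4} → {q0, q1, q2}.
The final set {q0, q1, q2} contains no accepting state.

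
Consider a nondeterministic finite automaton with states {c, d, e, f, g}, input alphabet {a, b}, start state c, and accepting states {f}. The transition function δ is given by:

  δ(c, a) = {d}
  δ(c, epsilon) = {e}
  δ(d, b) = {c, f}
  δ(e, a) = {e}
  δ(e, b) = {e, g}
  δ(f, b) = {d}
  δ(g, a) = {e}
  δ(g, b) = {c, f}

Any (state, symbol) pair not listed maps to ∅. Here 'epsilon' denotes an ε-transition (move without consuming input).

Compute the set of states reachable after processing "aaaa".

Start: ε-closure({c}) = {c, e}.
Read 'a': {c, e} → {d, e}.
Read 'a': {d, e} → {e}.
Read 'a': {e} → {e}.
Read 'a': {e} → {e}.

{e}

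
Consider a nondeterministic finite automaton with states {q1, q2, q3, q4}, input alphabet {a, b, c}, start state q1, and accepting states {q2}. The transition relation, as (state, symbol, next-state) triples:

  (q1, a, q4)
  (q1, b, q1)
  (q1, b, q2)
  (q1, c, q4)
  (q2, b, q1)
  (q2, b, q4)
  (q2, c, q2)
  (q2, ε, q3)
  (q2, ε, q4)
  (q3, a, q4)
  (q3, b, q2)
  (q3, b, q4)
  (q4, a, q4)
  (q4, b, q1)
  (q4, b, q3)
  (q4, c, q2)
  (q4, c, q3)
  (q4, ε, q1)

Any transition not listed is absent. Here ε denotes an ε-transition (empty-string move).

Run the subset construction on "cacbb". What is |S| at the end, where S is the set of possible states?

4

Start in {q1}.
Read 'c': q1→{q4}; union {q4}; ε-closure = {q1, q4}.
Read 'a': q1→{q4}, q4→{q4}; union {q4}; ε-closure = {q1, q4}.
Read 'c': q1→{q4}, q4→{q2, q3}; union {q2, q3, q4}; ε-closure = {q1, q2, q3, q4}.
Read 'b': q1→{q1, q2}, q2→{q1, q4}, q3→{q2, q4}, q4→{q1, q3}; now {q1, q2, q3, q4}.
Read 'b': q1→{q1, q2}, q2→{q1, q4}, q3→{q2, q4}, q4→{q1, q3}; now {q1, q2, q3, q4}.
That set has 4 states.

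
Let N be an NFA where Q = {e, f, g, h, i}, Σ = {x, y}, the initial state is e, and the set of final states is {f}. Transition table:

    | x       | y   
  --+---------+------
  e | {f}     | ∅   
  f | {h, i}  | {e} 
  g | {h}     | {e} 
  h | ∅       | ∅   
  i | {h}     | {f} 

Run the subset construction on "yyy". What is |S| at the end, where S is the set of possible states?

0

Start in {e}.
Read 'y': {e} → ∅.
The set is empty and remains empty for the remaining 2 symbols.
That set has 0 states.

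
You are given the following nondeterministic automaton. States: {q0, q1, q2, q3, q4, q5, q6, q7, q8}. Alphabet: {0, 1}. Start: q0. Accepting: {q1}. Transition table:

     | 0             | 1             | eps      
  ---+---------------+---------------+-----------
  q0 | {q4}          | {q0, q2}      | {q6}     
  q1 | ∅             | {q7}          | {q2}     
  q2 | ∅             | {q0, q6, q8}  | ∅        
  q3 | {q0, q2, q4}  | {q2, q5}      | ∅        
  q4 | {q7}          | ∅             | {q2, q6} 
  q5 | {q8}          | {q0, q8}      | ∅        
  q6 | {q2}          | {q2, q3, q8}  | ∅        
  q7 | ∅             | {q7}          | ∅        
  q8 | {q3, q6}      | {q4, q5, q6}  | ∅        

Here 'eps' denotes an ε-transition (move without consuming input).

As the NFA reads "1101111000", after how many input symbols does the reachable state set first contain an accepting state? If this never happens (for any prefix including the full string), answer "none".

Start: ε-closure({q0}) = {q0, q6}.
Read '1': {q0, q6} → {q0, q2, q3, q6, q8}.
Read '1': {q0, q2, q3, q6, q8} → {q0, q2, q3, q4, q5, q6, q8}.
Read '0': {q0, q2, q3, q4, q5, q6, q8} → {q0, q2, q3, q4, q6, q7, q8}.
Read '1': {q0, q2, q3, q4, q6, q7, q8} → {q0, q2, q3, q4, q5, q6, q7, q8}.
Read '1': {q0, q2, q3, q4, q5, q6, q7, q8} → {q0, q2, q3, q4, q5, q6, q7, q8}.
Read '1': {q0, q2, q3, q4, q5, q6, q7, q8} → {q0, q2, q3, q4, q5, q6, q7, q8}.
Read '1': {q0, q2, q3, q4, q5, q6, q7, q8} → {q0, q2, q3, q4, q5, q6, q7, q8}.
Read '0': {q0, q2, q3, q4, q5, q6, q7, q8} → {q0, q2, q3, q4, q6, q7, q8}.
Read '0': {q0, q2, q3, q4, q6, q7, q8} → {q0, q2, q3, q4, q6, q7}.
Read '0': {q0, q2, q3, q4, q6, q7} → {q0, q2, q4, q6, q7}.
No reachable set along the way intersects F.

none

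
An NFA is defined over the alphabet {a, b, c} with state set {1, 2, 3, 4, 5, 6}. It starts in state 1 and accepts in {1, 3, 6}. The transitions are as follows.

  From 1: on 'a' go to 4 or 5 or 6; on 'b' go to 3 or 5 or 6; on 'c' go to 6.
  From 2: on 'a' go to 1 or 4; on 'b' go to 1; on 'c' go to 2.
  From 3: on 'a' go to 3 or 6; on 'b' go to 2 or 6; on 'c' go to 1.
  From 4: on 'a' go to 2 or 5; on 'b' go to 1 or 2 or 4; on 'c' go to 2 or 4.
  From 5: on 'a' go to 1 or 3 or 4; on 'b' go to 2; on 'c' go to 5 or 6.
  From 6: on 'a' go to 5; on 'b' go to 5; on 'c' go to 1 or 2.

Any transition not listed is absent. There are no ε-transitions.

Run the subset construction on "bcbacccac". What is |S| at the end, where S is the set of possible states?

Start in {1}.
Read 'b': 1→{3, 5, 6}; now {3, 5, 6}.
Read 'c': 3→{1}, 5→{5, 6}, 6→{1, 2}; now {1, 2, 5, 6}.
Read 'b': 1→{3, 5, 6}, 2→{1}, 5→{2}, 6→{5}; now {1, 2, 3, 5, 6}.
Read 'a': 1→{4, 5, 6}, 2→{1, 4}, 3→{3, 6}, 5→{1, 3, 4}, 6→{5}; now {1, 3, 4, 5, 6}.
Read 'c': 1→{6}, 3→{1}, 4→{2, 4}, 5→{5, 6}, 6→{1, 2}; now {1, 2, 4, 5, 6}.
Read 'c': 1→{6}, 2→{2}, 4→{2, 4}, 5→{5, 6}, 6→{1, 2}; now {1, 2, 4, 5, 6}.
Read 'c': 1→{6}, 2→{2}, 4→{2, 4}, 5→{5, 6}, 6→{1, 2}; now {1, 2, 4, 5, 6}.
Read 'a': 1→{4, 5, 6}, 2→{1, 4}, 4→{2, 5}, 5→{1, 3, 4}, 6→{5}; now {1, 2, 3, 4, 5, 6}.
Read 'c': 1→{6}, 2→{2}, 3→{1}, 4→{2, 4}, 5→{5, 6}, 6→{1, 2}; now {1, 2, 4, 5, 6}.
That set has 5 states.

5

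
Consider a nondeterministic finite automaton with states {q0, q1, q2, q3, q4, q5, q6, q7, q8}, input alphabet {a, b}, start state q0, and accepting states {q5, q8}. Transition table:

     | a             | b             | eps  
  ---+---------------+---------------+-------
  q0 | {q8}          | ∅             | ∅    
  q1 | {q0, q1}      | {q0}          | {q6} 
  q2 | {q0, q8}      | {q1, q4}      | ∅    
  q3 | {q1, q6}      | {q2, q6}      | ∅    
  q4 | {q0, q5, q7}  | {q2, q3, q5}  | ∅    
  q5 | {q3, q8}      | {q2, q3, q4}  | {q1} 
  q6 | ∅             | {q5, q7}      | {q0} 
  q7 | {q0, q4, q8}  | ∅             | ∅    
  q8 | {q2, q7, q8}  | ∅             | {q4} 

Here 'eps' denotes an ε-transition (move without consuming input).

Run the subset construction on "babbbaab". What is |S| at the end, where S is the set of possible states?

0

Start in {q0}.
Read 'b': q0→∅; now ∅.
The set is empty and remains empty for the remaining 7 symbols.
That set has 0 states.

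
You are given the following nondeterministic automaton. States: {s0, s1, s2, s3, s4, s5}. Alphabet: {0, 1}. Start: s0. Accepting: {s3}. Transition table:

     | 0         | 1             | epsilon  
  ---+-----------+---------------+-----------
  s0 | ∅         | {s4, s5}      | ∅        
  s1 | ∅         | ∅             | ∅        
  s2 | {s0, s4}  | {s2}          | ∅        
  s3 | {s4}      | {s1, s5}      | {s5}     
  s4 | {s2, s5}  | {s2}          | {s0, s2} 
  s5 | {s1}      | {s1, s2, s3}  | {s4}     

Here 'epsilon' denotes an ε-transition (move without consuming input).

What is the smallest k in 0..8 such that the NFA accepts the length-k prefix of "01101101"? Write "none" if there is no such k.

none

Start in {s0}.
Read '0': {s0} → ∅.
The set is empty and remains empty for the remaining 7 symbols.
No reachable set along the way intersects F.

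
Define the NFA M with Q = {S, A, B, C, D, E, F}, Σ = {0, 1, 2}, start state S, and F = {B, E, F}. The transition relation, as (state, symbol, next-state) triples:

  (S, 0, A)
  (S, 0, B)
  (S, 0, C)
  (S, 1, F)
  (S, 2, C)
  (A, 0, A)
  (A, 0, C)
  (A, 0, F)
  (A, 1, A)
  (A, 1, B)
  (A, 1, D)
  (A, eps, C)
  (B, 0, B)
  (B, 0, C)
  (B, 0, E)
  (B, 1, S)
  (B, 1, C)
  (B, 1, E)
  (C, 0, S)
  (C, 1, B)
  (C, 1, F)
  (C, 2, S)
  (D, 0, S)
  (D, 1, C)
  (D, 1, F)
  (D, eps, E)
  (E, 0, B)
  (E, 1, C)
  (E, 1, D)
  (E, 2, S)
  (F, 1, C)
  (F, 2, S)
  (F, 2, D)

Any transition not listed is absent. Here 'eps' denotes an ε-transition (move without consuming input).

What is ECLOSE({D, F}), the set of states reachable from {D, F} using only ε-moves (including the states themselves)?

Begin with {D, F}.
ε-move D → E; add E.

{D, E, F}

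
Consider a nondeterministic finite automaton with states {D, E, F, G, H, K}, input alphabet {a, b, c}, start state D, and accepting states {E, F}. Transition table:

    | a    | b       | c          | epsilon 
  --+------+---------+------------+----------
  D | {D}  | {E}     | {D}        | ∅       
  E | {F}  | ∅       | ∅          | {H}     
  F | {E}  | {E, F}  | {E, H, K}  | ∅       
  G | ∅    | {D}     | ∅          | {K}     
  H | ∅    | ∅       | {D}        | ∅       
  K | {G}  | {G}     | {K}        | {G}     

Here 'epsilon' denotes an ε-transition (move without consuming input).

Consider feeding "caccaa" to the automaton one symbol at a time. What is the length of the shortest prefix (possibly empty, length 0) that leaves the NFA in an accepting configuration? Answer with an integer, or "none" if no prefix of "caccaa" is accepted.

none

Start in {D}.
Read 'c': {D} → {D}.
Read 'a': {D} → {D}.
Read 'c': {D} → {D}.
Read 'c': {D} → {D}.
Read 'a': {D} → {D}.
Read 'a': {D} → {D}.
No reachable set along the way intersects F.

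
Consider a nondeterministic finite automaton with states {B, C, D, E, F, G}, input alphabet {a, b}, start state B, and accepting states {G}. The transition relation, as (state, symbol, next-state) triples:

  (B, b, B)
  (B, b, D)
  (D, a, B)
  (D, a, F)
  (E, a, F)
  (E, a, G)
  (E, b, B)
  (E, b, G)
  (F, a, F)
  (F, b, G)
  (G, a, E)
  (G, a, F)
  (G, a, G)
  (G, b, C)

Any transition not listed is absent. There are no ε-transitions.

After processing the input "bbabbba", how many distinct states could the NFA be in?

Start in {B}.
Read 'b': {B} → {B, D}.
Read 'b': {B, D} → {B, D}.
Read 'a': {B, D} → {B, F}.
Read 'b': {B, F} → {B, D, G}.
Read 'b': {B, D, G} → {B, C, D}.
Read 'b': {B, C, D} → {B, D}.
Read 'a': {B, D} → {B, F}.
That set has 2 states.

2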